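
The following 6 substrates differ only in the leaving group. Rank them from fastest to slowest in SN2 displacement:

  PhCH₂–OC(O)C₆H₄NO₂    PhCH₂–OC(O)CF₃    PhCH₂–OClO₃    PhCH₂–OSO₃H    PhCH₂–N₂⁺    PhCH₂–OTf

Same R in every case — rank the leaving groups.
The more stable X⁻ (or X) is on its own — i.e. the weaker a base it is — the better a leaving group it makes.
PhCH₂–N₂⁺ loses N₂: no meaningful conjugate acid; N₂ departs as an exceptionally stable neutral molecule
PhCH₂–OTf loses OTf⁻: pKₐ(CF₃SO₃H (triflic acid)) ≈ -14
PhCH₂–OClO₃ loses ClO₄⁻: pKₐ(HClO₄) ≈ -10
PhCH₂–OSO₃H loses HSO₄⁻: pKₐ(H₂SO₄) ≈ -3
PhCH₂–OC(O)CF₃ loses CF₃COO⁻: pKₐ(CF₃COOH) ≈ 0.2
PhCH₂–OC(O)C₆H₄NO₂ loses p-O₂N–C₆H₄–COO⁻: pKₐ(p-nitrobenzoic acid) ≈ 3.4

PhCH₂–N₂⁺ > PhCH₂–OTf > PhCH₂–OClO₃ > PhCH₂–OSO₃H > PhCH₂–OC(O)CF₃ > PhCH₂–OC(O)C₆H₄NO₂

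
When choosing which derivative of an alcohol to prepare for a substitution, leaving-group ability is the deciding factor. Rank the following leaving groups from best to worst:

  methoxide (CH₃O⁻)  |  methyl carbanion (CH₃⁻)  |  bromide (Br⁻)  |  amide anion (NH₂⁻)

bromide (Br⁻): pKₐ(HBr) ≈ -9 — weak base; good leaving group
methoxide (CH₃O⁻): pKₐ(CH₃OH) ≈ 15.5 — strong base; alkoxides do not leave unassisted
amide anion (NH₂⁻): pKₐ(NH₃) ≈ 38
methyl carbanion (CH₃⁻): pKₐ(CH₄) ≈ 48 — unstabilised carbanion; the worst conceivable leaving group

bromide (Br⁻) > methoxide (CH₃O⁻) > amide anion (NH₂⁻) > methyl carbanion (CH₃⁻)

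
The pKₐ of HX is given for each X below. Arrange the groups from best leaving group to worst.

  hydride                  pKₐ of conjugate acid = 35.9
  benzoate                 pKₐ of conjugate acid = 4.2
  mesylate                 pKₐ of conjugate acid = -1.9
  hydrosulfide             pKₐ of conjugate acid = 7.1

mesylate > benzoate > hydrosulfide > hydride

Lower conjugate-acid pKₐ ⇒ weaker base ⇒ better leaving group.
Sorting by the given values: mesylate (-1.9), benzoate (4.2), hydrosulfide (7.1), hydride (35.9).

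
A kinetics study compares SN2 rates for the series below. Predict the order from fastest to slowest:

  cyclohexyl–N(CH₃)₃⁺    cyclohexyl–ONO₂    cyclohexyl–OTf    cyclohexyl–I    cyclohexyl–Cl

cyclohexyl–OTf > cyclohexyl–I > cyclohexyl–Cl > cyclohexyl–ONO₂ > cyclohexyl–N(CH₃)₃⁺

The skeletons are identical, so relative rate is governed entirely by leaving-group ability.
Rank by basicity of the departing species: weakest base leaves most easily.
cyclohexyl–OTf loses OTf⁻: pKₐ(CF₃SO₃H (triflic acid)) ≈ -14
cyclohexyl–I loses I⁻: pKₐ(HI) ≈ -10
cyclohexyl–Cl loses Cl⁻: pKₐ(HCl) ≈ -7
cyclohexyl–ONO₂ loses NO₃⁻: pKₐ(HNO₃) ≈ -1.3
cyclohexyl–N(CH₃)₃⁺ loses NR'₃: pKₐ(R'₃NH⁺) ≈ 10.7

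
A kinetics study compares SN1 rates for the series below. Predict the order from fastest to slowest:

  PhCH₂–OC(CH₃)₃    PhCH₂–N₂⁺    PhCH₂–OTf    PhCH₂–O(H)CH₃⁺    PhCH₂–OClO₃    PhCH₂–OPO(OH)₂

PhCH₂–N₂⁺ > PhCH₂–OTf > PhCH₂–OClO₃ > PhCH₂–O(H)CH₃⁺ > PhCH₂–OPO(OH)₂ > PhCH₂–OC(CH₃)₃

Identical carbon frameworks mean the comparison reduces to leaving-group quality.
Leaving-group ability tracks the stability of the departed species; conjugate-acid pKₐ is the usual yardstick (lower pKₐ → better LG).
PhCH₂–N₂⁺ loses N₂: no meaningful conjugate acid; N₂ departs as an exceptionally stable neutral molecule
PhCH₂–OTf loses OTf⁻: pKₐ(CF₃SO₃H (triflic acid)) ≈ -14
PhCH₂–OClO₃ loses ClO₄⁻: pKₐ(HClO₄) ≈ -10
PhCH₂–O(H)CH₃⁺ loses R'OH: pKₐ(R'OH₂⁺) ≈ -2.4
PhCH₂–OPO(OH)₂ loses H₂PO₄⁻: pKₐ(H₃PO₄) ≈ 2.1
PhCH₂–OC(CH₃)₃ loses (CH₃)₃CO⁻: pKₐ(t-BuOH) ≈ 18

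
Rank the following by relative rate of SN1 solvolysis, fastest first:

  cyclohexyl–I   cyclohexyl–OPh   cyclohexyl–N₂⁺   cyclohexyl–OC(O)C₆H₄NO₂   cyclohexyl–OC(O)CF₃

cyclohexyl–N₂⁺ > cyclohexyl–I > cyclohexyl–OC(O)CF₃ > cyclohexyl–OC(O)C₆H₄NO₂ > cyclohexyl–OPh

Identical carbon frameworks mean the comparison reduces to leaving-group quality.
A good leaving group is a weak base: the lower the pKₐ of its conjugate acid, the more readily it departs.
cyclohexyl–N₂⁺ loses N₂: no meaningful conjugate acid; N₂ departs as an exceptionally stable neutral molecule
cyclohexyl–I loses I⁻: pKₐ(HI) ≈ -10
cyclohexyl–OC(O)CF₃ loses CF₃COO⁻: pKₐ(CF₃COOH) ≈ 0.2
cyclohexyl–OC(O)C₆H₄NO₂ loses p-O₂N–C₆H₄–COO⁻: pKₐ(p-nitrobenzoic acid) ≈ 3.4
cyclohexyl–OPh loses PhO⁻: pKₐ(C₆H₅OH (phenol)) ≈ 10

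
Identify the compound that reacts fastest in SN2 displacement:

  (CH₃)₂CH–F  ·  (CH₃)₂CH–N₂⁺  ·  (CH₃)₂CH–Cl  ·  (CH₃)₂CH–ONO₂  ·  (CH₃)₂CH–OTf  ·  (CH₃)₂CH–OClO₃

Identical carbon frameworks mean the comparison reduces to leaving-group quality.
The more stable X⁻ (or X) is on its own — i.e. the weaker a base it is — the better a leaving group it makes.
(CH₃)₂CH–N₂⁺ loses N₂: no meaningful conjugate acid; N₂ departs as an exceptionally stable neutral molecule
(CH₃)₂CH–OTf loses OTf⁻: pKₐ(CF₃SO₃H (triflic acid)) ≈ -14
(CH₃)₂CH–OClO₃ loses ClO₄⁻: pKₐ(HClO₄) ≈ -10
(CH₃)₂CH–Cl loses Cl⁻: pKₐ(HCl) ≈ -7
(CH₃)₂CH–ONO₂ loses NO₃⁻: pKₐ(HNO₃) ≈ -1.3
(CH₃)₂CH–F loses F⁻: pKₐ(HF) ≈ 3.2

(CH₃)₂CH–N₂⁺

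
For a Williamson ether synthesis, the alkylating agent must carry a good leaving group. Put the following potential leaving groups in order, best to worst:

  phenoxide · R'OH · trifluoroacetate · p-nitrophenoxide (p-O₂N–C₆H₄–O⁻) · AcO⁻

The more stable X⁻ (or X) is on its own — i.e. the weaker a base it is — the better a leaving group it makes.
R'OH: pKₐ(R'OH₂⁺) ≈ -2.4
trifluoroacetate: pKₐ(CF₃COOH) ≈ 0.2
AcO⁻: pKₐ(CH₃COOH) ≈ 4.8 — resonance-stabilised but still a weak base
p-nitrophenoxide (p-O₂N–C₆H₄–O⁻): pKₐ(p-nitrophenol) ≈ 7.2
phenoxide: pKₐ(C₆H₅OH (phenol)) ≈ 10 — resonance into the ring helps, but still a poor LG

R'OH > trifluoroacetate > AcO⁻ > p-nitrophenoxide (p-O₂N–C₆H₄–O⁻) > phenoxide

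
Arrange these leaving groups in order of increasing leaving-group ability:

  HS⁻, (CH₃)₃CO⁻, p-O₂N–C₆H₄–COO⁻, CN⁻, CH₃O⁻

(CH₃)₃CO⁻ < CH₃O⁻ < CN⁻ < HS⁻ < p-O₂N–C₆H₄–COO⁻

p-O₂N–C₆H₄–COO⁻: pKₐ(p-nitrobenzoic acid) ≈ 3.4
HS⁻: pKₐ(H₂S) ≈ 7
CN⁻: pKₐ(HCN) ≈ 9.2
CH₃O⁻: pKₐ(CH₃OH) ≈ 15.5
(CH₃)₃CO⁻: pKₐ(t-BuOH) ≈ 18
Reversing gives the worst-to-best order requested.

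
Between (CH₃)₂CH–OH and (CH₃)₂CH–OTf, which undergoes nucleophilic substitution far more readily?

(CH₃)₂CH–OTf

From (CH₃)₂CH–OH the departing group would be OH⁻ (pKₐ(H₂O) ≈ 15.7). Strong base; essentially never leaves without prior activation.
From (CH₃)₂CH–OTf the leaving group is OTf⁻ (pKₐ(CF₃SO₃H (triflic acid)) ≈ -14). Charge spread over three oxygens and a CF₃ group; the premier leaving group in synthesis.
(In practice (CH₃)₂CH–OTf is made from (CH₃)₂CH–OH by treatment with Tf₂O / 2,6-lutidine, converting the hydroxyl into a triflate.)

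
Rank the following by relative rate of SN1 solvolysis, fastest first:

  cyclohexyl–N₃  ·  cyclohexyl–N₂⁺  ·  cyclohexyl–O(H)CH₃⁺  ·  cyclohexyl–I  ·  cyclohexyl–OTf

cyclohexyl–N₂⁺ > cyclohexyl–OTf > cyclohexyl–I > cyclohexyl–O(H)CH₃⁺ > cyclohexyl–N₃

Same R in every case — rank the leaving groups.
Leaving-group ability tracks the stability of the departed species; conjugate-acid pKₐ is the usual yardstick (lower pKₐ → better LG).
cyclohexyl–N₂⁺ loses N₂: no meaningful conjugate acid; N₂ departs as an exceptionally stable neutral molecule
cyclohexyl–OTf loses OTf⁻: pKₐ(CF₃SO₃H (triflic acid)) ≈ -14
cyclohexyl–I loses I⁻: pKₐ(HI) ≈ -10
cyclohexyl–O(H)CH₃⁺ loses R'OH: pKₐ(R'OH₂⁺) ≈ -2.4
cyclohexyl–N₃ loses N₃⁻: pKₐ(HN₃) ≈ 4.7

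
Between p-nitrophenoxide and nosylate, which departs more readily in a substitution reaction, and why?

nosylate is the better leaving group.
pKₐ(p-O₂NC₆H₄SO₃H) ≈ -3.5 versus pKₐ(p-nitrophenol) ≈ 7.2: nosylate is the much weaker base.
P-nitro group further stabilises the sulfonate.

nosylate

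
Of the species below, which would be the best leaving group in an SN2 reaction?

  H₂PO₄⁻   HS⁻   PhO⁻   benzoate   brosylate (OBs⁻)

brosylate (OBs⁻)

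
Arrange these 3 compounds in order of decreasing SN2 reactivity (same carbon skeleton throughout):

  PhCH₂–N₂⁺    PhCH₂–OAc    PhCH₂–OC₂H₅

PhCH₂–N₂⁺ > PhCH₂–OAc > PhCH₂–OC₂H₅

Identical carbon frameworks mean the comparison reduces to leaving-group quality.
A good leaving group is a weak base: the lower the pKₐ of its conjugate acid, the more readily it departs.
PhCH₂–N₂⁺ loses N₂: no meaningful conjugate acid; N₂ departs as an exceptionally stable neutral molecule
PhCH₂–OAc loses AcO⁻: pKₐ(CH₃COOH) ≈ 4.8
PhCH₂–OC₂H₅ loses CH₃CH₂O⁻: pKₐ(CH₃CH₂OH) ≈ 16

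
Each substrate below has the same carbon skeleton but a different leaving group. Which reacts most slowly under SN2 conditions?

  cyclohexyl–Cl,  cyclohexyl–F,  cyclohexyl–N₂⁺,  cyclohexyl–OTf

The skeletons are identical, so relative rate is governed entirely by leaving-group ability.
Leaving-group ability tracks the stability of the departed species; conjugate-acid pKₐ is the usual yardstick (lower pKₐ → better LG).
cyclohexyl–N₂⁺ loses N₂: no meaningful conjugate acid; N₂ departs as an exceptionally stable neutral molecule
cyclohexyl–OTf loses OTf⁻: pKₐ(CF₃SO₃H (triflic acid)) ≈ -14
cyclohexyl–Cl loses Cl⁻: pKₐ(HCl) ≈ -7
cyclohexyl–F loses F⁻: pKₐ(HF) ≈ 3.2

cyclohexyl–F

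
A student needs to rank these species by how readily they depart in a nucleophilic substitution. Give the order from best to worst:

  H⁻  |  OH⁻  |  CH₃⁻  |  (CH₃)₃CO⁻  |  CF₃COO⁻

Rank by basicity of the departing species: weakest base leaves most easily.
CF₃COO⁻: pKₐ(CF₃COOH) ≈ 0.2
OH⁻: pKₐ(H₂O) ≈ 15.7
(CH₃)₃CO⁻: pKₐ(t-BuOH) ≈ 18
H⁻: pKₐ(H₂) ≈ 36
CH₃⁻: pKₐ(CH₄) ≈ 48

CF₃COO⁻ > OH⁻ > (CH₃)₃CO⁻ > H⁻ > CH₃⁻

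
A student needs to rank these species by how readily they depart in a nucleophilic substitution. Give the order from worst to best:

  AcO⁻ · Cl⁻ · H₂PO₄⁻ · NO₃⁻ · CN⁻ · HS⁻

Rank by basicity of the departing species: weakest base leaves most easily.
Cl⁻: pKₐ(HCl) ≈ -7
NO₃⁻: pKₐ(HNO₃) ≈ -1.3
H₂PO₄⁻: pKₐ(H₃PO₄) ≈ 2.1
AcO⁻: pKₐ(CH₃COOH) ≈ 4.8
HS⁻: pKₐ(H₂S) ≈ 7
CN⁻: pKₐ(HCN) ≈ 9.2
Reversing gives the worst-to-best order requested.

CN⁻ < HS⁻ < AcO⁻ < H₂PO₄⁻ < NO₃⁻ < Cl⁻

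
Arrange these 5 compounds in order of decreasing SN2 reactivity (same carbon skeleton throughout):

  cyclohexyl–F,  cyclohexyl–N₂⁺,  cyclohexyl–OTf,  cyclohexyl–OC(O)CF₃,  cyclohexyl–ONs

cyclohexyl–N₂⁺ > cyclohexyl–OTf > cyclohexyl–ONs > cyclohexyl–OC(O)CF₃ > cyclohexyl–F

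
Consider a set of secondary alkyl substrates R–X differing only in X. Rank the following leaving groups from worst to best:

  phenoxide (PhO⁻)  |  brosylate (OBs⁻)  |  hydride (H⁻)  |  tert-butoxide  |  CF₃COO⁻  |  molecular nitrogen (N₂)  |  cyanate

hydride (H⁻) < tert-butoxide < phenoxide (PhO⁻) < cyanate < CF₃COO⁻ < brosylate (OBs⁻) < molecular nitrogen (N₂)

The more stable X⁻ (or X) is on its own — i.e. the weaker a base it is — the better a leaving group it makes.
molecular nitrogen (N₂): no meaningful conjugate acid; N₂ departs as an exceptionally stable neutral molecule
brosylate (OBs⁻): pKₐ(p-BrC₆H₄SO₃H) ≈ -2.8
CF₃COO⁻: pKₐ(CF₃COOH) ≈ 0.2 — strongly electron-withdrawing CF₃ stabilises the carboxylate
cyanate: pKₐ(HOCN) ≈ 3.5 — resonance between N and O
phenoxide (PhO⁻): pKₐ(C₆H₅OH (phenol)) ≈ 10 — resonance into the ring helps, but still a poor LG
tert-butoxide: pKₐ(t-BuOH) ≈ 18
hydride (H⁻): pKₐ(H₂) ≈ 36 — extremely strong base; leaves only in special hydride-transfer contexts
Reversing gives the worst-to-best order requested.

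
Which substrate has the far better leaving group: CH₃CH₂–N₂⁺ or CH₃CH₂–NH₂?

CH₃CH₂–N₂⁺

From CH₃CH₂–NH₂ the departing group would be NH₂⁻ (pKₐ(NH₃) ≈ 38). Extremely strong base; never a leaving group.
From CH₃CH₂–N₂⁺ the leaving group is N₂ (no meaningful conjugate acid; N₂ departs as an exceptionally stable neutral molecule).
(In practice CH₃CH₂–N₂⁺ is made from CH₃CH₂–NH₂ by diazotisation (NaNO₂ / HCl, 0 °C), generating a diazonium salt that expels N₂.)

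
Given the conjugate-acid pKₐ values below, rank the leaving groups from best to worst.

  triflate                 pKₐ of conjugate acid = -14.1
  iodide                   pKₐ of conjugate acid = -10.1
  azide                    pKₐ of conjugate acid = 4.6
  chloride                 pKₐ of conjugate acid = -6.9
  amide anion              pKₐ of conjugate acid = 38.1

Lower conjugate-acid pKₐ ⇒ weaker base ⇒ better leaving group.
Sorting by the given values: triflate (-14.1), iodide (-10.1), chloride (-6.9), azide (4.6), amide anion (38.1).

triflate > iodide > chloride > azide > amide anion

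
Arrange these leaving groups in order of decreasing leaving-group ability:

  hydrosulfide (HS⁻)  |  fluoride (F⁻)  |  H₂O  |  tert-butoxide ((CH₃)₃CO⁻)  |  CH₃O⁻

H₂O > fluoride (F⁻) > hydrosulfide (HS⁻) > CH₃O⁻ > tert-butoxide ((CH₃)₃CO⁻)

A good leaving group is a weak base: the lower the pKₐ of its conjugate acid, the more readily it departs.
H₂O: pKₐ(H₃O⁺) ≈ -1.7
fluoride (F⁻): pKₐ(HF) ≈ 3.2
hydrosulfide (HS⁻): pKₐ(H₂S) ≈ 7 — larger and more polarisable than the oxygen analogue
CH₃O⁻: pKₐ(CH₃OH) ≈ 15.5 — strong base; alkoxides do not leave unassisted
tert-butoxide ((CH₃)₃CO⁻): pKₐ(t-BuOH) ≈ 18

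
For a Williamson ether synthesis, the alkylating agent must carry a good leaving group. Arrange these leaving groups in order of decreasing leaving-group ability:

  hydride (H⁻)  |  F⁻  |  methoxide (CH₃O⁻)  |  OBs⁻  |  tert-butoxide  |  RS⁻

OBs⁻ > F⁻ > RS⁻ > methoxide (CH₃O⁻) > tert-butoxide > hydride (H⁻)

The more stable X⁻ (or X) is on its own — i.e. the weaker a base it is — the better a leaving group it makes.
OBs⁻: pKₐ(p-BrC₆H₄SO₃H) ≈ -2.8
F⁻: pKₐ(HF) ≈ 3.2
RS⁻: pKₐ(RSH (a thiol)) ≈ 10.5
methoxide (CH₃O⁻): pKₐ(CH₃OH) ≈ 15.5
tert-butoxide: pKₐ(t-BuOH) ≈ 18
hydride (H⁻): pKₐ(H₂) ≈ 36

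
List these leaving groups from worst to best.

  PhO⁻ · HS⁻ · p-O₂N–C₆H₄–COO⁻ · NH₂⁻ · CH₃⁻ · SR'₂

CH₃⁻ < NH₂⁻ < PhO⁻ < HS⁻ < p-O₂N–C₆H₄–COO⁻ < SR'₂

SR'₂: pKₐ(R'₂SH⁺) ≈ -7 — neutral; leaves from a sulfonium salt (R–SR'₂⁺)
p-O₂N–C₆H₄–COO⁻: pKₐ(p-nitrobenzoic acid) ≈ 3.4 — electron-withdrawing nitro group stabilises the carboxylate
HS⁻: pKₐ(H₂S) ≈ 7
PhO⁻: pKₐ(C₆H₅OH (phenol)) ≈ 10
NH₂⁻: pKₐ(NH₃) ≈ 38 — extremely strong base; never a leaving group
CH₃⁻: pKₐ(CH₄) ≈ 48 — unstabilised carbanion; the worst conceivable leaving group
The question asks for worst first, so the sequence is read in increasing leaving-group ability.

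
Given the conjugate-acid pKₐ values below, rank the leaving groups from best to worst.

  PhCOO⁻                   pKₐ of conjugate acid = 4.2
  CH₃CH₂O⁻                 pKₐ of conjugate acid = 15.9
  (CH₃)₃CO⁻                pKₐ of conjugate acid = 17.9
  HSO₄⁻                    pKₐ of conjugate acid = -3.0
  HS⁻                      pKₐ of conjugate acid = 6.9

HSO₄⁻ > PhCOO⁻ > HS⁻ > CH₃CH₂O⁻ > (CH₃)₃CO⁻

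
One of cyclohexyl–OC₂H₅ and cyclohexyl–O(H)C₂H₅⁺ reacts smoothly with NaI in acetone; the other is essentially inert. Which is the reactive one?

cyclohexyl–O(H)C₂H₅⁺

From cyclohexyl–OC₂H₅ the departing group would be CH₃CH₂O⁻ (pKₐ(CH₃CH₂OH) ≈ 16). Strong base; alkoxides do not leave unassisted.
From cyclohexyl–O(H)C₂H₅⁺ the leaving group is R'OH (pKₐ(R'OH₂⁺) ≈ -2.4). Neutral; leaves from a protonated ether (an oxonium ion, R–O(H)R'⁺).
(In practice cyclohexyl–O(H)C₂H₅⁺ is made from cyclohexyl–OC₂H₅ by protonation with concentrated HBr, allowing neutral ethanol, rather than ethoxide, to depart.)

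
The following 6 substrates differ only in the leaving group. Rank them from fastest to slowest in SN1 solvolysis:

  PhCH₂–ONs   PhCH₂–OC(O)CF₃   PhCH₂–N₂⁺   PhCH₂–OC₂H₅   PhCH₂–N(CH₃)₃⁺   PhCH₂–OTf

PhCH₂–N₂⁺ > PhCH₂–OTf > PhCH₂–ONs > PhCH₂–OC(O)CF₃ > PhCH₂–N(CH₃)₃⁺ > PhCH₂–OC₂H₅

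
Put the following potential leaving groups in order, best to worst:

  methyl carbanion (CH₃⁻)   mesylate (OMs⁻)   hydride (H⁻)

The more stable X⁻ (or X) is on its own — i.e. the weaker a base it is — the better a leaving group it makes.
mesylate (OMs⁻): pKₐ(CH₃SO₃H (MsOH)) ≈ -1.9
hydride (H⁻): pKₐ(H₂) ≈ 36 — extremely strong base; leaves only in special hydride-transfer contexts
methyl carbanion (CH₃⁻): pKₐ(CH₄) ≈ 48 — unstabilised carbanion; the worst conceivable leaving group

mesylate (OMs⁻) > hydride (H⁻) > methyl carbanion (CH₃⁻)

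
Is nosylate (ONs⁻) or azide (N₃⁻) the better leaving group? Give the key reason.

nosylate (ONs⁻)

nosylate (ONs⁻) is the better leaving group.
pKₐ(p-O₂NC₆H₄SO₃H) ≈ -3.5 versus pKₐ(HN₃) ≈ 4.7: nosylate (ONs⁻) is the much weaker base.
P-nitro group further stabilises the sulfonate.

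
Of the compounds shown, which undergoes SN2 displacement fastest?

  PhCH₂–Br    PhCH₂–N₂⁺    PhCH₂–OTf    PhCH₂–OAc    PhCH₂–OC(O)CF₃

With the same alkyl group throughout, only the leaving group differentiates the rates.
Rank by basicity of the departing species: weakest base leaves most easily.
PhCH₂–N₂⁺ loses N₂: no meaningful conjugate acid; N₂ departs as an exceptionally stable neutral molecule
PhCH₂–OTf loses OTf⁻: pKₐ(CF₃SO₃H (triflic acid)) ≈ -14
PhCH₂–Br loses Br⁻: pKₐ(HBr) ≈ -9
PhCH₂–OC(O)CF₃ loses CF₃COO⁻: pKₐ(CF₃COOH) ≈ 0.2
PhCH₂–OAc loses AcO⁻: pKₐ(CH₃COOH) ≈ 4.8

PhCH₂–N₂⁺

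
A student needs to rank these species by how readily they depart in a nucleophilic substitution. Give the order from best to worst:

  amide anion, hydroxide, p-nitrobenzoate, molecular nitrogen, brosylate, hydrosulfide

molecular nitrogen: no meaningful conjugate acid; N₂ departs as an exceptionally stable neutral molecule
brosylate: pKₐ(p-BrC₆H₄SO₃H) ≈ -2.8
p-nitrobenzoate: pKₐ(p-nitrobenzoic acid) ≈ 3.4
hydrosulfide: pKₐ(H₂S) ≈ 7
hydroxide: pKₐ(H₂O) ≈ 15.7
amide anion: pKₐ(NH₃) ≈ 38

molecular nitrogen > brosylate > p-nitrobenzoate > hydrosulfide > hydroxide > amide anion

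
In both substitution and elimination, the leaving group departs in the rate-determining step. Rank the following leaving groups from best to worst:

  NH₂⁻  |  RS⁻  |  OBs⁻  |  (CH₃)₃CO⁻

A good leaving group is a weak base: the lower the pKₐ of its conjugate acid, the more readily it departs.
OBs⁻: pKₐ(p-BrC₆H₄SO₃H) ≈ -2.8
RS⁻: pKₐ(RSH (a thiol)) ≈ 10.5
(CH₃)₃CO⁻: pKₐ(t-BuOH) ≈ 18
NH₂⁻: pKₐ(NH₃) ≈ 38

OBs⁻ > RS⁻ > (CH₃)₃CO⁻ > NH₂⁻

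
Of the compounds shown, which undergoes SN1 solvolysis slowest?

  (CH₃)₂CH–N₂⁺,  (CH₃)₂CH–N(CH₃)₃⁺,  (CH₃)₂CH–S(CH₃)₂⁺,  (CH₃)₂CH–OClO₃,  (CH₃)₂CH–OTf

(CH₃)₂CH–N(CH₃)₃⁺

Identical carbon frameworks mean the comparison reduces to leaving-group quality.
Leaving-group ability tracks the stability of the departed species; conjugate-acid pKₐ is the usual yardstick (lower pKₐ → better LG).
(CH₃)₂CH–N₂⁺ loses N₂: no meaningful conjugate acid; N₂ departs as an exceptionally stable neutral molecule
(CH₃)₂CH–OTf loses OTf⁻: pKₐ(CF₃SO₃H (triflic acid)) ≈ -14
(CH₃)₂CH–OClO₃ loses ClO₄⁻: pKₐ(HClO₄) ≈ -10
(CH₃)₂CH–S(CH₃)₂⁺ loses SR'₂: pKₐ(R'₂SH⁺) ≈ -7
(CH₃)₂CH–N(CH₃)₃⁺ loses NR'₃: pKₐ(R'₃NH⁺) ≈ 10.7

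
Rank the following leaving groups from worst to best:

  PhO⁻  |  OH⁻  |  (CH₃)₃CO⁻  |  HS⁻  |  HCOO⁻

(CH₃)₃CO⁻ < OH⁻ < PhO⁻ < HS⁻ < HCOO⁻

HCOO⁻: pKₐ(HCOOH) ≈ 3.8
HS⁻: pKₐ(H₂S) ≈ 7
PhO⁻: pKₐ(C₆H₅OH (phenol)) ≈ 10
OH⁻: pKₐ(H₂O) ≈ 15.7
(CH₃)₃CO⁻: pKₐ(t-BuOH) ≈ 18
The question asks for worst first, so the sequence is read in increasing leaving-group ability.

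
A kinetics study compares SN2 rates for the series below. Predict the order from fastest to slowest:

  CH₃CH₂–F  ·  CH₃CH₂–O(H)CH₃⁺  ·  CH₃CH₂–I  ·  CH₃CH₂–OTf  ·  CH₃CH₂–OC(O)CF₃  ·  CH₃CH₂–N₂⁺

CH₃CH₂–N₂⁺ > CH₃CH₂–OTf > CH₃CH₂–I > CH₃CH₂–O(H)CH₃⁺ > CH₃CH₂–OC(O)CF₃ > CH₃CH₂–F

The skeletons are identical, so relative rate is governed entirely by leaving-group ability.
Rank by basicity of the departing species: weakest base leaves most easily.
CH₃CH₂–N₂⁺ loses N₂: no meaningful conjugate acid; N₂ departs as an exceptionally stable neutral molecule
CH₃CH₂–OTf loses OTf⁻: pKₐ(CF₃SO₃H (triflic acid)) ≈ -14
CH₃CH₂–I loses I⁻: pKₐ(HI) ≈ -10
CH₃CH₂–O(H)CH₃⁺ loses R'OH: pKₐ(R'OH₂⁺) ≈ -2.4
CH₃CH₂–OC(O)CF₃ loses CF₃COO⁻: pKₐ(CF₃COOH) ≈ 0.2
CH₃CH₂–F loses F⁻: pKₐ(HF) ≈ 3.2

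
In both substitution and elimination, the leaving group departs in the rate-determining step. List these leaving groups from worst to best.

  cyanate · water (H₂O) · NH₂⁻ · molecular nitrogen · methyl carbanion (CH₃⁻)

methyl carbanion (CH₃⁻) < NH₂⁻ < cyanate < water (H₂O) < molecular nitrogen

The more stable X⁻ (or X) is on its own — i.e. the weaker a base it is — the better a leaving group it makes.
molecular nitrogen: no meaningful conjugate acid; N₂ departs as an exceptionally stable neutral molecule
water (H₂O): pKₐ(H₃O⁺) ≈ -1.7
cyanate: pKₐ(HOCN) ≈ 3.5
NH₂⁻: pKₐ(NH₃) ≈ 38
methyl carbanion (CH₃⁻): pKₐ(CH₄) ≈ 48
Listed from poorest to best leaving group as asked.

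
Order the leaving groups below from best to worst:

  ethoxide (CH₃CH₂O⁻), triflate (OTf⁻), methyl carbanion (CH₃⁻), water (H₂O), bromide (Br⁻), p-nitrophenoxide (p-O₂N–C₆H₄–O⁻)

triflate (OTf⁻) > bromide (Br⁻) > water (H₂O) > p-nitrophenoxide (p-O₂N–C₆H₄–O⁻) > ethoxide (CH₃CH₂O⁻) > methyl carbanion (CH₃⁻)

Rank by basicity of the departing species: weakest base leaves most easily.
triflate (OTf⁻): pKₐ(CF₃SO₃H (triflic acid)) ≈ -14
bromide (Br⁻): pKₐ(HBr) ≈ -9
water (H₂O): pKₐ(H₃O⁺) ≈ -1.7
p-nitrophenoxide (p-O₂N–C₆H₄–O⁻): pKₐ(p-nitrophenol) ≈ 7.2
ethoxide (CH₃CH₂O⁻): pKₐ(CH₃CH₂OH) ≈ 16
methyl carbanion (CH₃⁻): pKₐ(CH₄) ≈ 48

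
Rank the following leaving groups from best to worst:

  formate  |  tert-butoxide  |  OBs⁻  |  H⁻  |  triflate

triflate > OBs⁻ > formate > tert-butoxide > H⁻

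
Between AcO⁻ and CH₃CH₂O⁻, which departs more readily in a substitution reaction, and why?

AcO⁻

AcO⁻ is the better leaving group.
pKₐ(CH₃COOH) ≈ 4.8 versus pKₐ(CH₃CH₂OH) ≈ 16: AcO⁻ is the much weaker base.
Resonance-stabilised but still a weak base.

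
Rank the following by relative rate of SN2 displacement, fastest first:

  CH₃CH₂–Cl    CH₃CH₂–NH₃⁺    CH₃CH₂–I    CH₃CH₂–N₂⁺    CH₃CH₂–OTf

CH₃CH₂–N₂⁺ > CH₃CH₂–OTf > CH₃CH₂–I > CH₃CH₂–Cl > CH₃CH₂–NH₃⁺

Same R in every case — rank the leaving groups.
Leaving-group ability tracks the stability of the departed species; conjugate-acid pKₐ is the usual yardstick (lower pKₐ → better LG).
CH₃CH₂–N₂⁺ loses N₂: no meaningful conjugate acid; N₂ departs as an exceptionally stable neutral molecule
CH₃CH₂–OTf loses OTf⁻: pKₐ(CF₃SO₃H (triflic acid)) ≈ -14
CH₃CH₂–I loses I⁻: pKₐ(HI) ≈ -10
CH₃CH₂–Cl loses Cl⁻: pKₐ(HCl) ≈ -7
CH₃CH₂–NH₃⁺ loses NH₃: pKₐ(NH₄⁺) ≈ 9.2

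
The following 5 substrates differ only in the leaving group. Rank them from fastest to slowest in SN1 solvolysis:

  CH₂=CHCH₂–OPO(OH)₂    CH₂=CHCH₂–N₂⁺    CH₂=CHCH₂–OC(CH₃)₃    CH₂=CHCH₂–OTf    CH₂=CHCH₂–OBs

CH₂=CHCH₂–N₂⁺ > CH₂=CHCH₂–OTf > CH₂=CHCH₂–OBs > CH₂=CHCH₂–OPO(OH)₂ > CH₂=CHCH₂–OC(CH₃)₃

The skeletons are identical, so relative rate is governed entirely by leaving-group ability.
The more stable X⁻ (or X) is on its own — i.e. the weaker a base it is — the better a leaving group it makes.
CH₂=CHCH₂–N₂⁺ loses N₂: no meaningful conjugate acid; N₂ departs as an exceptionally stable neutral molecule
CH₂=CHCH₂–OTf loses OTf⁻: pKₐ(CF₃SO₃H (triflic acid)) ≈ -14
CH₂=CHCH₂–OBs loses OBs⁻: pKₐ(p-BrC₆H₄SO₃H) ≈ -2.8
CH₂=CHCH₂–OPO(OH)₂ loses H₂PO₄⁻: pKₐ(H₃PO₄) ≈ 2.1
CH₂=CHCH₂–OC(CH₃)₃ loses (CH₃)₃CO⁻: pKₐ(t-BuOH) ≈ 18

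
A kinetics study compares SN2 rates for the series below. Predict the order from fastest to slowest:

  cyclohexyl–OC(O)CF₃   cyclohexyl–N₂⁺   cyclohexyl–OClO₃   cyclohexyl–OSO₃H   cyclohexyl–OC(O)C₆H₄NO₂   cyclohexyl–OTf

With the same alkyl group throughout, only the leaving group differentiates the rates.
A good leaving group is a weak base: the lower the pKₐ of its conjugate acid, the more readily it departs.
cyclohexyl–N₂⁺ loses N₂: no meaningful conjugate acid; N₂ departs as an exceptionally stable neutral molecule
cyclohexyl–OTf loses OTf⁻: pKₐ(CF₃SO₃H (triflic acid)) ≈ -14
cyclohexyl–OClO₃ loses ClO₄⁻: pKₐ(HClO₄) ≈ -10
cyclohexyl–OSO₃H loses HSO₄⁻: pKₐ(H₂SO₄) ≈ -3
cyclohexyl–OC(O)CF₃ loses CF₃COO⁻: pKₐ(CF₃COOH) ≈ 0.2
cyclohexyl–OC(O)C₆H₄NO₂ loses p-O₂N–C₆H₄–COO⁻: pKₐ(p-nitrobenzoic acid) ≈ 3.4

cyclohexyl–N₂⁺ > cyclohexyl–OTf > cyclohexyl–OClO₃ > cyclohexyl–OSO₃H > cyclohexyl–OC(O)CF₃ > cyclohexyl–OC(O)C₆H₄NO₂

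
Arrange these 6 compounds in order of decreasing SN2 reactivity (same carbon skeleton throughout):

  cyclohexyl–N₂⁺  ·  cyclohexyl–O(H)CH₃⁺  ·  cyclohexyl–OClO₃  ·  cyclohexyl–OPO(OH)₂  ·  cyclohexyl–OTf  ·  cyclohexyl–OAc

cyclohexyl–N₂⁺ > cyclohexyl–OTf > cyclohexyl–OClO₃ > cyclohexyl–O(H)CH₃⁺ > cyclohexyl–OPO(OH)₂ > cyclohexyl–OAc

With the same alkyl group throughout, only the leaving group differentiates the rates.
The more stable X⁻ (or X) is on its own — i.e. the weaker a base it is — the better a leaving group it makes.
cyclohexyl–N₂⁺ loses N₂: no meaningful conjugate acid; N₂ departs as an exceptionally stable neutral molecule
cyclohexyl–OTf loses OTf⁻: pKₐ(CF₃SO₃H (triflic acid)) ≈ -14
cyclohexyl–OClO₃ loses ClO₄⁻: pKₐ(HClO₄) ≈ -10
cyclohexyl–O(H)CH₃⁺ loses R'OH: pKₐ(R'OH₂⁺) ≈ -2.4
cyclohexyl–OPO(OH)₂ loses H₂PO₄⁻: pKₐ(H₃PO₄) ≈ 2.1
cyclohexyl–OAc loses AcO⁻: pKₐ(CH₃COOH) ≈ 4.8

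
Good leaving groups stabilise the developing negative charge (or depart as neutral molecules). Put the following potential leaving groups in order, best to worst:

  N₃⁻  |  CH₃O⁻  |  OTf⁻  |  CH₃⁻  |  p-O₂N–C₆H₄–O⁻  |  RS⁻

A good leaving group is a weak base: the lower the pKₐ of its conjugate acid, the more readily it departs.
OTf⁻: pKₐ(CF₃SO₃H (triflic acid)) ≈ -14 — charge spread over three oxygens and a CF₃ group; the premier leaving group in synthesis
N₃⁻: pKₐ(HN₃) ≈ 4.7 — linear, resonance-stabilised
p-O₂N–C₆H₄–O⁻: pKₐ(p-nitrophenol) ≈ 7.2 — nitro group delocalises the charge; the classic chromogenic LG
RS⁻: pKₐ(RSH (a thiol)) ≈ 10.5
CH₃O⁻: pKₐ(CH₃OH) ≈ 15.5 — strong base; alkoxides do not leave unassisted
CH₃⁻: pKₐ(CH₄) ≈ 48 — unstabilised carbanion; the worst conceivable leaving group

OTf⁻ > N₃⁻ > p-O₂N–C₆H₄–O⁻ > RS⁻ > CH₃O⁻ > CH₃⁻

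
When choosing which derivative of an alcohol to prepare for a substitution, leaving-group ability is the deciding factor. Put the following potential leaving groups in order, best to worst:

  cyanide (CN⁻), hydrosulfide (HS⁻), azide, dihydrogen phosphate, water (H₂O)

water (H₂O) > dihydrogen phosphate > azide > hydrosulfide (HS⁻) > cyanide (CN⁻)

The more stable X⁻ (or X) is on its own — i.e. the weaker a base it is — the better a leaving group it makes.
water (H₂O): pKₐ(H₃O⁺) ≈ -1.7
dihydrogen phosphate: pKₐ(H₃PO₄) ≈ 2.1
azide: pKₐ(HN₃) ≈ 4.7
hydrosulfide (HS⁻): pKₐ(H₂S) ≈ 7
cyanide (CN⁻): pKₐ(HCN) ≈ 9.2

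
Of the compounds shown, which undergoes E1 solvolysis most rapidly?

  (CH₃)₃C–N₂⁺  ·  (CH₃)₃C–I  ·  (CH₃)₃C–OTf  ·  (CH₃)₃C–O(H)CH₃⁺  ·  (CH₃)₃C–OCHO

(CH₃)₃C–N₂⁺

The skeletons are identical, so relative rate is governed entirely by leaving-group ability.
A good leaving group is a weak base: the lower the pKₐ of its conjugate acid, the more readily it departs.
(CH₃)₃C–N₂⁺ loses N₂: no meaningful conjugate acid; N₂ departs as an exceptionally stable neutral molecule
(CH₃)₃C–OTf loses OTf⁻: pKₐ(CF₃SO₃H (triflic acid)) ≈ -14
(CH₃)₃C–I loses I⁻: pKₐ(HI) ≈ -10
(CH₃)₃C–O(H)CH₃⁺ loses R'OH: pKₐ(R'OH₂⁺) ≈ -2.4
(CH₃)₃C–OCHO loses HCOO⁻: pKₐ(HCOOH) ≈ 3.8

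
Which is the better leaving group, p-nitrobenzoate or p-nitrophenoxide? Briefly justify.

p-nitrobenzoate

p-nitrobenzoate is the better leaving group.
pKₐ(p-nitrobenzoic acid) ≈ 3.4 versus pKₐ(p-nitrophenol) ≈ 7.2: p-nitrobenzoate is the much weaker base.
Electron-withdrawing nitro group stabilises the carboxylate.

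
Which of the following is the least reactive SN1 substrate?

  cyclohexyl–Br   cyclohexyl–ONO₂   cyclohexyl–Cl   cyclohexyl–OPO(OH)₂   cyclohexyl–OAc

Same R in every case — rank the leaving groups.
The more stable X⁻ (or X) is on its own — i.e. the weaker a base it is — the better a leaving group it makes.
cyclohexyl–Br loses Br⁻: pKₐ(HBr) ≈ -9
cyclohexyl–Cl loses Cl⁻: pKₐ(HCl) ≈ -7
cyclohexyl–ONO₂ loses NO₃⁻: pKₐ(HNO₃) ≈ -1.3
cyclohexyl–OPO(OH)₂ loses H₂PO₄⁻: pKₐ(H₃PO₄) ≈ 2.1
cyclohexyl–OAc loses AcO⁻: pKₐ(CH₃COOH) ≈ 4.8

cyclohexyl–OAc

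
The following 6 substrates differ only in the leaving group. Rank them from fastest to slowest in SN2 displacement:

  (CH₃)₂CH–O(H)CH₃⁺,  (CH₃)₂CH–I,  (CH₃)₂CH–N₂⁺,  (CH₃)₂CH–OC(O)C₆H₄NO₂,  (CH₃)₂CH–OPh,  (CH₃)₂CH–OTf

Same R in every case — rank the leaving groups.
The more stable X⁻ (or X) is on its own — i.e. the weaker a base it is — the better a leaving group it makes.
(CH₃)₂CH–N₂⁺ loses N₂: no meaningful conjugate acid; N₂ departs as an exceptionally stable neutral molecule
(CH₃)₂CH–OTf loses OTf⁻: pKₐ(CF₃SO₃H (triflic acid)) ≈ -14
(CH₃)₂CH–I loses I⁻: pKₐ(HI) ≈ -10
(CH₃)₂CH–O(H)CH₃⁺ loses R'OH: pKₐ(R'OH₂⁺) ≈ -2.4
(CH₃)₂CH–OC(O)C₆H₄NO₂ loses p-O₂N–C₆H₄–COO⁻: pKₐ(p-nitrobenzoic acid) ≈ 3.4
(CH₃)₂CH–OPh loses PhO⁻: pKₐ(C₆H₅OH (phenol)) ≈ 10

(CH₃)₂CH–N₂⁺ > (CH₃)₂CH–OTf > (CH₃)₂CH–I > (CH₃)₂CH–O(H)CH₃⁺ > (CH₃)₂CH–OC(O)C₆H₄NO₂ > (CH₃)₂CH–OPh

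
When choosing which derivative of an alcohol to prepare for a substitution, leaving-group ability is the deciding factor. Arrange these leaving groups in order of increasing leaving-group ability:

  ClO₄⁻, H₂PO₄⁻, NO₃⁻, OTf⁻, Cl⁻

Rank by basicity of the departing species: weakest base leaves most easily.
OTf⁻: pKₐ(CF₃SO₃H (triflic acid)) ≈ -14
ClO₄⁻: pKₐ(HClO₄) ≈ -10 — extremely weak base; rarely used for safety reasons
Cl⁻: pKₐ(HCl) ≈ -7 — moderately weak base
NO₃⁻: pKₐ(HNO₃) ≈ -1.3 — resonance-delocalised over three oxygens
H₂PO₄⁻: pKₐ(H₃PO₄) ≈ 2.1 — moderate base; biological leaving group after further activation
Reversing gives the worst-to-best order requested.

H₂PO₄⁻ < NO₃⁻ < Cl⁻ < ClO₄⁻ < OTf⁻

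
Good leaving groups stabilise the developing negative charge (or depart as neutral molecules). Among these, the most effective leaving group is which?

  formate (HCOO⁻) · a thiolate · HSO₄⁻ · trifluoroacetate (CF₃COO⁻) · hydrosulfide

Leaving-group ability tracks the stability of the departed species; conjugate-acid pKₐ is the usual yardstick (lower pKₐ → better LG).
HSO₄⁻: pKₐ(H₂SO₄) ≈ -3
trifluoroacetate (CF₃COO⁻): pKₐ(CF₃COOH) ≈ 0.2
formate (HCOO⁻): pKₐ(HCOOH) ≈ 3.8
hydrosulfide: pKₐ(H₂S) ≈ 7
a thiolate: pKₐ(RSH (a thiol)) ≈ 10.5

HSO₄⁻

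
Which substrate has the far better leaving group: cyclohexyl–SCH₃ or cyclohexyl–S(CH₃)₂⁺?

From cyclohexyl–SCH₃ the departing group would be RS⁻ (pKₐ(RSH (a thiol)) ≈ 10.5). Moderately basic; rarely leaves without activation.
From cyclohexyl–S(CH₃)₂⁺ the leaving group is SR'₂ (pKₐ(R'₂SH⁺) ≈ -7). Neutral; leaves from a sulfonium salt (R–SR'₂⁺).
(In practice cyclohexyl–S(CH₃)₂⁺ is made from cyclohexyl–SCH₃ by S-methylation with CH₃I, allowing neutral dimethyl sulfide, rather than methanethiolate, to depart.)

cyclohexyl–S(CH₃)₂⁺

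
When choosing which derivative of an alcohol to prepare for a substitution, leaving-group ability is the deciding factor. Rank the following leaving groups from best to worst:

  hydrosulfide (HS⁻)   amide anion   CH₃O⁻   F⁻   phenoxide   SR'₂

A good leaving group is a weak base: the lower the pKₐ of its conjugate acid, the more readily it departs.
SR'₂: pKₐ(R'₂SH⁺) ≈ -7 — neutral; leaves from a sulfonium salt (R–SR'₂⁺)
F⁻: pKₐ(HF) ≈ 3.2 — small and strongly basic; the poor halide leaving group
hydrosulfide (HS⁻): pKₐ(H₂S) ≈ 7
phenoxide: pKₐ(C₆H₅OH (phenol)) ≈ 10
CH₃O⁻: pKₐ(CH₃OH) ≈ 15.5 — strong base; alkoxides do not leave unassisted
amide anion: pKₐ(NH₃) ≈ 38

SR'₂ > F⁻ > hydrosulfide (HS⁻) > phenoxide > CH₃O⁻ > amide anion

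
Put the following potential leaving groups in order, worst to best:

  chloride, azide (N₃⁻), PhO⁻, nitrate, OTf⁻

PhO⁻ < azide (N₃⁻) < nitrate < chloride < OTf⁻

The more stable X⁻ (or X) is on its own — i.e. the weaker a base it is — the better a leaving group it makes.
OTf⁻: pKₐ(CF₃SO₃H (triflic acid)) ≈ -14
chloride: pKₐ(HCl) ≈ -7
nitrate: pKₐ(HNO₃) ≈ -1.3
azide (N₃⁻): pKₐ(HN₃) ≈ 4.7
PhO⁻: pKₐ(C₆H₅OH (phenol)) ≈ 10
Listed from poorest to best leaving group as asked.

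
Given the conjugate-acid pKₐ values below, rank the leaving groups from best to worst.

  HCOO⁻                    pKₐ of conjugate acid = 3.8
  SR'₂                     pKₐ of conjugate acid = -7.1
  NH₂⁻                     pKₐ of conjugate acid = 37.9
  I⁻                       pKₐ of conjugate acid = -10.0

Lower conjugate-acid pKₐ ⇒ weaker base ⇒ better leaving group.
Sorting by the given values: I⁻ (-10.0), SR'₂ (-7.1), HCOO⁻ (3.8), NH₂⁻ (37.9).

I⁻ > SR'₂ > HCOO⁻ > NH₂⁻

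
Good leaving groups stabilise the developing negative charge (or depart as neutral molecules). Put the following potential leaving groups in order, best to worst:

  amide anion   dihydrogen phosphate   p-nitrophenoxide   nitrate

The more stable X⁻ (or X) is on its own — i.e. the weaker a base it is — the better a leaving group it makes.
nitrate: pKₐ(HNO₃) ≈ -1.3
dihydrogen phosphate: pKₐ(H₃PO₄) ≈ 2.1
p-nitrophenoxide: pKₐ(p-nitrophenol) ≈ 7.2
amide anion: pKₐ(NH₃) ≈ 38

nitrate > dihydrogen phosphate > p-nitrophenoxide > amide anion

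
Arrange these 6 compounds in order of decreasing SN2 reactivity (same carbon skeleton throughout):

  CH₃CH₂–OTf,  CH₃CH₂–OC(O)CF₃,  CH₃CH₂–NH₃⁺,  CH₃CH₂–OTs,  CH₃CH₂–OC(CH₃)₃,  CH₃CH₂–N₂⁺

CH₃CH₂–N₂⁺ > CH₃CH₂–OTf > CH₃CH₂–OTs > CH₃CH₂–OC(O)CF₃ > CH₃CH₂–NH₃⁺ > CH₃CH₂–OC(CH₃)₃

The skeletons are identical, so relative rate is governed entirely by leaving-group ability.
Leaving-group ability tracks the stability of the departed species; conjugate-acid pKₐ is the usual yardstick (lower pKₐ → better LG).
CH₃CH₂–N₂⁺ loses N₂: no meaningful conjugate acid; N₂ departs as an exceptionally stable neutral molecule
CH₃CH₂–OTf loses OTf⁻: pKₐ(CF₃SO₃H (triflic acid)) ≈ -14
CH₃CH₂–OTs loses OTs⁻: pKₐ(p-CH₃C₆H₄SO₃H (TsOH)) ≈ -2.8
CH₃CH₂–OC(O)CF₃ loses CF₃COO⁻: pKₐ(CF₃COOH) ≈ 0.2
CH₃CH₂–NH₃⁺ loses NH₃: pKₐ(NH₄⁺) ≈ 9.2
CH₃CH₂–OC(CH₃)₃ loses (CH₃)₃CO⁻: pKₐ(t-BuOH) ≈ 18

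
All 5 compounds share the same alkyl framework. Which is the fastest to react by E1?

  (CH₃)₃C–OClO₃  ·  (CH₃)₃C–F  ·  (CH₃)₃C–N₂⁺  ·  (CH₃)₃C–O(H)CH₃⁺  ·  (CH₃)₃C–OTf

(CH₃)₃C–N₂⁺

With the same alkyl group throughout, only the leaving group differentiates the rates.
A good leaving group is a weak base: the lower the pKₐ of its conjugate acid, the more readily it departs.
(CH₃)₃C–N₂⁺ loses N₂: no meaningful conjugate acid; N₂ departs as an exceptionally stable neutral molecule
(CH₃)₃C–OTf loses OTf⁻: pKₐ(CF₃SO₃H (triflic acid)) ≈ -14
(CH₃)₃C–OClO₃ loses ClO₄⁻: pKₐ(HClO₄) ≈ -10
(CH₃)₃C–O(H)CH₃⁺ loses R'OH: pKₐ(R'OH₂⁺) ≈ -2.4
(CH₃)₃C–F loses F⁻: pKₐ(HF) ≈ 3.2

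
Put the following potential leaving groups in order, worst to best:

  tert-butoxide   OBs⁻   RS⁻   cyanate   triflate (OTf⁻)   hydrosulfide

triflate (OTf⁻): pKₐ(CF₃SO₃H (triflic acid)) ≈ -14
OBs⁻: pKₐ(p-BrC₆H₄SO₃H) ≈ -2.8 — arenesulfonate with a p-bromo substituent
cyanate: pKₐ(HOCN) ≈ 3.5 — resonance between N and O
hydrosulfide: pKₐ(H₂S) ≈ 7 — larger and more polarisable than the oxygen analogue
RS⁻: pKₐ(RSH (a thiol)) ≈ 10.5 — moderately basic; rarely leaves without activation
tert-butoxide: pKₐ(t-BuOH) ≈ 18 — bulky, strongly basic alkoxide
The question asks for worst first, so the sequence is read in increasing leaving-group ability.

tert-butoxide < RS⁻ < hydrosulfide < cyanate < OBs⁻ < triflate (OTf⁻)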